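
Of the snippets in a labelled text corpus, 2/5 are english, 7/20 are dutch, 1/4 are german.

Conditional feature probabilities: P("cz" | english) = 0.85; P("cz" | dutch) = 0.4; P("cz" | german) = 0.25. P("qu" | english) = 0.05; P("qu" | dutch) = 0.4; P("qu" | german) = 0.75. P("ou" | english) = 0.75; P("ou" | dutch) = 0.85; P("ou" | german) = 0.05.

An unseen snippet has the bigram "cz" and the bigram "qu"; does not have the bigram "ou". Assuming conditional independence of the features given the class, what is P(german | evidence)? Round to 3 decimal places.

0.779

english: 0.4 × 0.85 × 0.05 × (1−0.75) = 0.00425
dutch: 0.35 × 0.4 × 0.4 × (1−0.85) = 0.0084
german: 0.25 × 0.25 × 0.75 × (1−0.05) = 0.04453125
P(german | x) = 0.04453125 / 0.05718125 ≈ 0.779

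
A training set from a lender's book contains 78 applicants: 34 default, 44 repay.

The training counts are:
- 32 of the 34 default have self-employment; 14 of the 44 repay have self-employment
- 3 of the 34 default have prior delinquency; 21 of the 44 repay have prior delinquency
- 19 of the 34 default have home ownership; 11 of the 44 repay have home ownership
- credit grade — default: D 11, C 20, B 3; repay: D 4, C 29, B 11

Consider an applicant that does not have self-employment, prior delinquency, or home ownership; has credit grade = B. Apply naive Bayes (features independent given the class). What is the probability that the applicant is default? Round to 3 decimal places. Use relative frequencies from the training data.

default: (34/78) × (2/34) × (31/34) × (15/34) × (3/34) ≈ 0.000910066
repay: (44/78) × (30/44) × (23/44) × (33/44) × (11/44) ≈ 0.0376967
P(default | x) = 0.000910066 / 0.038606766 ≈ 0.024

0.024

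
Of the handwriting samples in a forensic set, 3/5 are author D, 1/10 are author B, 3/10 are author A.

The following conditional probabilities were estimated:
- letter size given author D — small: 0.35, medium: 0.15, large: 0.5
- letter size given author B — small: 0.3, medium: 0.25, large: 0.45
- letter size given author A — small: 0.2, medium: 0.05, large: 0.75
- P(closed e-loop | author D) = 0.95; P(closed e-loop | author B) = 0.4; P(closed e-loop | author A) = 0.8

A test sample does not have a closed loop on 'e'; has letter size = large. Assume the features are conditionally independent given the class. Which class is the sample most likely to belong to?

author A

author D: 0.6 × 0.5 × (1−0.95) = 0.015
author B: 0.1 × 0.45 × (1−0.4) = 0.027
author A: 0.3 × 0.75 × (1−0.8) = 0.045
Highest score → author A.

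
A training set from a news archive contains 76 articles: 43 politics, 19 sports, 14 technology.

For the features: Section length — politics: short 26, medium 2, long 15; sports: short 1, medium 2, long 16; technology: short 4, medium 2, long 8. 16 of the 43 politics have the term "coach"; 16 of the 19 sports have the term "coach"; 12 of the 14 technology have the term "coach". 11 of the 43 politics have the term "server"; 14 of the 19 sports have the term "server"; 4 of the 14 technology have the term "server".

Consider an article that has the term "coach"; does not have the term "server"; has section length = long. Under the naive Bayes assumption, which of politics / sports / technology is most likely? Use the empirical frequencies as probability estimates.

politics: (43/76) × (15/43) × (16/43) × (32/43) ≈ 0.0546526
sports: (19/76) × (16/19) × (16/19) × (5/19) ≈ 0.046654
technology: (14/76) × (8/14) × (12/14) × (10/14) ≈ 0.0644468
Highest score → technology.

technology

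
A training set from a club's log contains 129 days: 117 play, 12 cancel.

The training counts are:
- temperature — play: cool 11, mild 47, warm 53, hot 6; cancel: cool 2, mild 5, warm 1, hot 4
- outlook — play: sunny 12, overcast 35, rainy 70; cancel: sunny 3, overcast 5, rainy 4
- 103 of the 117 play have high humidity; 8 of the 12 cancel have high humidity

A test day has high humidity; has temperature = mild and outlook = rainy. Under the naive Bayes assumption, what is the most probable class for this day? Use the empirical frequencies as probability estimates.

play: (117/129) × (47/117) × (70/117) × (103/117) ≈ 0.191899
cancel: (12/129) × (5/12) × (4/12) × (8/12) ≈ 0.00861326
Highest score → play.

play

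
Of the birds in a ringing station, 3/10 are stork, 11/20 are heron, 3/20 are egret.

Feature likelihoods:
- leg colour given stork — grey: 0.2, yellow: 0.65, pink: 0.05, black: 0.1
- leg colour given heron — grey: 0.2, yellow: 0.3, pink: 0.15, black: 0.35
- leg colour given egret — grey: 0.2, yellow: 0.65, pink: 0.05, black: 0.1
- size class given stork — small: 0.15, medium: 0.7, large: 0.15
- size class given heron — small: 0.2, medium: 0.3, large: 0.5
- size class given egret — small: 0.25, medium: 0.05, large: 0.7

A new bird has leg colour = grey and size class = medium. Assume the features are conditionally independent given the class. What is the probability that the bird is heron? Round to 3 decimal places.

0.431

stork: 0.3 × 0.2 × 0.7 = 0.042
heron: 0.55 × 0.2 × 0.3 = 0.033
egret: 0.15 × 0.2 × 0.05 = 0.0015
P(heron | x) = 0.033 / 0.0765 ≈ 0.431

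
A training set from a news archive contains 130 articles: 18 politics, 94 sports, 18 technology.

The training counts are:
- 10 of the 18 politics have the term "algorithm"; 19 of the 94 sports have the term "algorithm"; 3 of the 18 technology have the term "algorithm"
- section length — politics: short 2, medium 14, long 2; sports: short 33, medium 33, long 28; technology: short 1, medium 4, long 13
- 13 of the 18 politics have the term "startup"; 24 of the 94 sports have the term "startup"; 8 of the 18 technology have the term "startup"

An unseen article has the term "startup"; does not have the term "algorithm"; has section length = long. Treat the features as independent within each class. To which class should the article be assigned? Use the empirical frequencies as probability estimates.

politics: (18/130) × (8/18) × (2/18) × (13/18) ≈ 0.00493827
sports: (94/130) × (75/94) × (28/94) × (24/94) ≈ 0.0438764
technology: (18/130) × (15/18) × (13/18) × (8/18) ≈ 0.037037
Highest score → sports.

sports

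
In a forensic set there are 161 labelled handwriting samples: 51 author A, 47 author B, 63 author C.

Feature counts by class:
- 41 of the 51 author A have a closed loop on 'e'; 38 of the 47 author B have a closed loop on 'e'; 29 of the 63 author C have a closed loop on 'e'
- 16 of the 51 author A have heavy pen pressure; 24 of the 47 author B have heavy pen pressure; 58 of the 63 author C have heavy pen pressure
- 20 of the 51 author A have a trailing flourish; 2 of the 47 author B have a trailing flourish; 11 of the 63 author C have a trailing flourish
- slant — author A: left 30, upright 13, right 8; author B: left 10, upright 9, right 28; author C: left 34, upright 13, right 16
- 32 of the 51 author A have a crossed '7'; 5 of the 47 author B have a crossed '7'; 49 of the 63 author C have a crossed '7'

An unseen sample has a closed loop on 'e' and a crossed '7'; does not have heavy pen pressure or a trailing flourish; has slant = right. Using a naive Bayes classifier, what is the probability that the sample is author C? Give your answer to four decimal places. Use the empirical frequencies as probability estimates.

0.1177

author A: (51/161) × (41/51) × (35/51) × (31/51) × (8/51) × (32/51) ≈ 0.0104556
author B: (47/161) × (38/47) × (23/47) × (45/47) × (28/47) × (5/47) ≈ 0.00700865
author C: (63/161) × (29/63) × (5/63) × (52/63) × (16/63) × (49/63) ≈ 0.00233077
P(author C | x) = 0.00233077 / 0.01979502 ≈ 0.1177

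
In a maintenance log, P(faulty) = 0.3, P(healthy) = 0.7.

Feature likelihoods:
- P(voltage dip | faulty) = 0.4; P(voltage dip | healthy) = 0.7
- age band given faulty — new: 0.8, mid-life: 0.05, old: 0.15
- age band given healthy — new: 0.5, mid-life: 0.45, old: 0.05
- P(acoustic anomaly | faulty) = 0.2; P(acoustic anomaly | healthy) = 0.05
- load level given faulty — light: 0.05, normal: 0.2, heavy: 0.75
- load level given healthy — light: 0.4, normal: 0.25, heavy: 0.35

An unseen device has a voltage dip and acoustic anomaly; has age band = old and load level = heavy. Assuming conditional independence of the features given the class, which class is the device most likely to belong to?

faulty: 0.3 × 0.4 × 0.15 × 0.2 × 0.75 = 0.0027
healthy: 0.7 × 0.7 × 0.05 × 0.05 × 0.35 = 0.00042875
Highest score → faulty.

faulty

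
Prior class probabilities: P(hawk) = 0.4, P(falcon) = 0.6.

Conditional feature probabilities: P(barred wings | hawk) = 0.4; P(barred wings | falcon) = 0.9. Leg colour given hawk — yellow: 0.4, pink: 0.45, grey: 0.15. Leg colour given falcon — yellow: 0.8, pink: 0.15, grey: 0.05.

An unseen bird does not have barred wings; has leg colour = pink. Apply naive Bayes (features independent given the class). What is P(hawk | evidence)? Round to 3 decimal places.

hawk: 0.4 × (1−0.4) × 0.45 = 0.108
falcon: 0.6 × (1−0.9) × 0.15 = 0.009
P(hawk | x) = 0.108 / 0.117 ≈ 0.923

0.923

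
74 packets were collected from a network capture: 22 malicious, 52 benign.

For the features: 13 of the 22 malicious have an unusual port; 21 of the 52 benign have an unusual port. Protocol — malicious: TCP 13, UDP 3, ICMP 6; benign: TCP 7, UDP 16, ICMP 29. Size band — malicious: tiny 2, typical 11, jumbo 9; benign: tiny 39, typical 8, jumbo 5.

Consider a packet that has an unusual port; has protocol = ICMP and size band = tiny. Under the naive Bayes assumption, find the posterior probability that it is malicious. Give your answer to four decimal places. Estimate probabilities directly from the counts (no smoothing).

0.0354

malicious: (22/74) × (13/22) × (6/22) × (2/22) ≈ 0.0043556
benign: (52/74) × (21/52) × (29/52) × (39/52) ≈ 0.118698
P(malicious | x) = 0.0043556 / 0.1230536 ≈ 0.0354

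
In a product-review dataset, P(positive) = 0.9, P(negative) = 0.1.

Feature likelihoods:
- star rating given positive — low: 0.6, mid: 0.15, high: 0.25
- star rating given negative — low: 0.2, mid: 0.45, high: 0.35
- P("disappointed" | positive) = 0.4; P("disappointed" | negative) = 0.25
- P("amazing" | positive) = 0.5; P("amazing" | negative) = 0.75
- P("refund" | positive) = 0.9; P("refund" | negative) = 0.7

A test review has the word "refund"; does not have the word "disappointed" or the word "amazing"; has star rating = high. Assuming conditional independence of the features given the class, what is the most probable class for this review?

positive

positive: 0.9 × 0.25 × (1−0.4) × (1−0.5) × 0.9 = 0.06075
negative: 0.1 × 0.35 × (1−0.25) × (1−0.75) × 0.7 = 0.00459375
Highest score → positive.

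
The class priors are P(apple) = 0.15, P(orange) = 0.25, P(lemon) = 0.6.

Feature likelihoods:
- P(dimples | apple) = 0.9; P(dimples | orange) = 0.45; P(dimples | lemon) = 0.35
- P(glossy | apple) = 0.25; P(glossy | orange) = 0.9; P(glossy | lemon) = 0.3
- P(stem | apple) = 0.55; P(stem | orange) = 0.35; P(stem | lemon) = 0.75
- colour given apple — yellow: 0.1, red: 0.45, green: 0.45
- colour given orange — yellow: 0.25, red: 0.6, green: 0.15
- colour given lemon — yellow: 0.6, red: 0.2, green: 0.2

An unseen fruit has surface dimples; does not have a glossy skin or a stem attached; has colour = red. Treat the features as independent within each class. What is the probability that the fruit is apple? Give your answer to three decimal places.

apple: 0.15 × 0.9 × (1−0.25) × (1−0.55) × 0.45 = 0.020503125
orange: 0.25 × 0.45 × (1−0.9) × (1−0.35) × 0.6 = 0.0043875
lemon: 0.6 × 0.35 × (1−0.3) × (1−0.75) × 0.2 = 0.00735
P(apple | x) = 0.020503125 / 0.032240625 ≈ 0.636

0.636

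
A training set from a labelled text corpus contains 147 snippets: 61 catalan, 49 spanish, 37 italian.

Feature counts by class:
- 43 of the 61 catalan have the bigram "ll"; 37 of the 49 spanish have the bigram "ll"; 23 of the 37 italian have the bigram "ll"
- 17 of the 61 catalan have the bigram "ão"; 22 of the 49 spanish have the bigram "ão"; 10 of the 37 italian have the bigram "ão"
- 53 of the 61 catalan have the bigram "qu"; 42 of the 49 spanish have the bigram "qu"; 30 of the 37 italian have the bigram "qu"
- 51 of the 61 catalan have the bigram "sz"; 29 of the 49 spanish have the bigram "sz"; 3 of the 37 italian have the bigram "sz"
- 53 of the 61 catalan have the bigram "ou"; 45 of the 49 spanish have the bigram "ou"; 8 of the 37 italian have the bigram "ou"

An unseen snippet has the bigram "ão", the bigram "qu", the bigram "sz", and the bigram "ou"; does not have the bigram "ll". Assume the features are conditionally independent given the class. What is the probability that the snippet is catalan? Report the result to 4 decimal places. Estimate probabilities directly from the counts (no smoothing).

catalan: (61/147) × (18/61) × (17/61) × (53/61) × (51/61) × (53/61) ≈ 0.0215381
spanish: (49/147) × (12/49) × (22/49) × (42/49) × (29/49) × (45/49) ≈ 0.0170751
italian: (37/147) × (14/37) × (10/37) × (30/37) × (3/37) × (8/37) ≈ 0.000365878
P(catalan | x) = 0.0215381 / 0.038979078 ≈ 0.5526

0.5526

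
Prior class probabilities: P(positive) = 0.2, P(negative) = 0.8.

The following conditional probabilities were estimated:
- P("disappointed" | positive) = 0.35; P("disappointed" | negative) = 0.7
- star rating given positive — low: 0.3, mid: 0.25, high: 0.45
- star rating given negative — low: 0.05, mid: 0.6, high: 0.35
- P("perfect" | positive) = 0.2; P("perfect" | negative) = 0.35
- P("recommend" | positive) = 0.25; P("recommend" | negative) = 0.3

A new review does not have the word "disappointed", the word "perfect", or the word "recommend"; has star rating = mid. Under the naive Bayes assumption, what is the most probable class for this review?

positive: 0.2 × (1−0.35) × 0.25 × (1−0.2) × (1−0.25) = 0.0195
negative: 0.8 × (1−0.7) × 0.6 × (1−0.35) × (1−0.3) = 0.06552
Highest score → negative.

negative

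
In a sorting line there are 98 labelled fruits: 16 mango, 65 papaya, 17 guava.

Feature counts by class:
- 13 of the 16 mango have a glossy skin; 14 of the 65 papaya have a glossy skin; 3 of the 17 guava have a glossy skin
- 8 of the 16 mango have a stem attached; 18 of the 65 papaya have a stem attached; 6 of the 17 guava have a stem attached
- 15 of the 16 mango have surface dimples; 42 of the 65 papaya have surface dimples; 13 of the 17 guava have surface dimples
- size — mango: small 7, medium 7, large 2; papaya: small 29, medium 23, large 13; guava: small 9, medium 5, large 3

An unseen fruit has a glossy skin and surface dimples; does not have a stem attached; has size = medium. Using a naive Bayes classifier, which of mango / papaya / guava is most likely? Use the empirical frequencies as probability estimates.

mango

mango: (16/98) × (13/16) × (8/16) × (15/16) × (7/16) ≈ 0.0272042
papaya: (65/98) × (14/65) × (47/65) × (42/65) × (23/65) ≈ 0.0236177
guava: (17/98) × (3/17) × (11/17) × (13/17) × (5/17) ≈ 0.00445507
Highest score → mango.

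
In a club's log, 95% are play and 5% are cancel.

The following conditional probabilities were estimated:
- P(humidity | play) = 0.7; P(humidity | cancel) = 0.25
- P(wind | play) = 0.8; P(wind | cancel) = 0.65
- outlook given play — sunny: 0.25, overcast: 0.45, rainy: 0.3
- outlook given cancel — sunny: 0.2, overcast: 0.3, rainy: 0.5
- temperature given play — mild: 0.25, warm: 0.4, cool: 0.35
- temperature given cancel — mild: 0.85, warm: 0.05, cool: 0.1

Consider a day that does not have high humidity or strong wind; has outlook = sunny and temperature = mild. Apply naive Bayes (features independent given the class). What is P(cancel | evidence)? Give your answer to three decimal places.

0.385

play: 0.95 × (1−0.7) × (1−0.8) × 0.25 × 0.25 = 0.0035625
cancel: 0.05 × (1−0.25) × (1−0.65) × 0.2 × 0.85 = 0.00223125
P(cancel | x) = 0.00223125 / 0.00579375 ≈ 0.385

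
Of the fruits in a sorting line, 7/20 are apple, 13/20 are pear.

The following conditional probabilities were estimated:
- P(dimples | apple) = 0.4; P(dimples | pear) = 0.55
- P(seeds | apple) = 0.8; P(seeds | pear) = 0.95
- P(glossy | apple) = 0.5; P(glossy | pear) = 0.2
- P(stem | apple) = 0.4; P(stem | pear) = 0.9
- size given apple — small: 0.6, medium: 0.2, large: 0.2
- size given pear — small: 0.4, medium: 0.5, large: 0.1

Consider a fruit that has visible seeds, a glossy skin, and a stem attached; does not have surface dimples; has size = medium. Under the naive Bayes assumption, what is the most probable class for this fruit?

apple: 0.35 × (1−0.4) × 0.8 × 0.5 × 0.4 × 0.2 = 0.00672
pear: 0.65 × (1−0.55) × 0.95 × 0.2 × 0.9 × 0.5 = 0.02500875
Highest score → pear.

pear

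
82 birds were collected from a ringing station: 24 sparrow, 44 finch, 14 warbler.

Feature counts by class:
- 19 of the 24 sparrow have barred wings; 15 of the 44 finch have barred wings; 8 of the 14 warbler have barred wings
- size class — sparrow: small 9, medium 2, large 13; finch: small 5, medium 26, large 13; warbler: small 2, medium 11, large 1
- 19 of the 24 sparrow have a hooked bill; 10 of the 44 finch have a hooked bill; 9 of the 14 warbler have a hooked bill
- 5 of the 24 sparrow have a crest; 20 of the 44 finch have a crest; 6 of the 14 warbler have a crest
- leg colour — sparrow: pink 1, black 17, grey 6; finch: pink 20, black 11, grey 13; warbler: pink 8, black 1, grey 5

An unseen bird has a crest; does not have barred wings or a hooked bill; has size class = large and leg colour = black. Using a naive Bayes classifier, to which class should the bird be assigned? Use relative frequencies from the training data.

sparrow: (24/82) × (5/24) × (13/24) × (5/24) × (5/24) × (17/24) ≈ 0.00101541
finch: (44/82) × (29/44) × (13/44) × (34/44) × (20/44) × (11/44) ≈ 0.00917526
warbler: (14/82) × (6/14) × (1/14) × (5/14) × (6/14) × (1/14) ≈ 0.0000571408
Highest score → finch.

finch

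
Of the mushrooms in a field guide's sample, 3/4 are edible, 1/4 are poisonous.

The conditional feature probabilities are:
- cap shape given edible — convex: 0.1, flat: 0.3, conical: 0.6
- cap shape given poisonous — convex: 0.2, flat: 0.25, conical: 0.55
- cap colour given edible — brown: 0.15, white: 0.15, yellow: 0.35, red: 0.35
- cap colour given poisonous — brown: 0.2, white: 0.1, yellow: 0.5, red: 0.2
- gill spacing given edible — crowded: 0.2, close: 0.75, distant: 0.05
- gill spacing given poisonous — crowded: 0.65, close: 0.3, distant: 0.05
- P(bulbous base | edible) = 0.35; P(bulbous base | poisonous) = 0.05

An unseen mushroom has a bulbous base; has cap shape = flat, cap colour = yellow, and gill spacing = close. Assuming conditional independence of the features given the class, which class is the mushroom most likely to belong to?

edible: 0.75 × 0.3 × 0.35 × 0.75 × 0.35 = 0.020671875
poisonous: 0.25 × 0.25 × 0.5 × 0.3 × 0.05 = 0.00046875
Highest score → edible.

edible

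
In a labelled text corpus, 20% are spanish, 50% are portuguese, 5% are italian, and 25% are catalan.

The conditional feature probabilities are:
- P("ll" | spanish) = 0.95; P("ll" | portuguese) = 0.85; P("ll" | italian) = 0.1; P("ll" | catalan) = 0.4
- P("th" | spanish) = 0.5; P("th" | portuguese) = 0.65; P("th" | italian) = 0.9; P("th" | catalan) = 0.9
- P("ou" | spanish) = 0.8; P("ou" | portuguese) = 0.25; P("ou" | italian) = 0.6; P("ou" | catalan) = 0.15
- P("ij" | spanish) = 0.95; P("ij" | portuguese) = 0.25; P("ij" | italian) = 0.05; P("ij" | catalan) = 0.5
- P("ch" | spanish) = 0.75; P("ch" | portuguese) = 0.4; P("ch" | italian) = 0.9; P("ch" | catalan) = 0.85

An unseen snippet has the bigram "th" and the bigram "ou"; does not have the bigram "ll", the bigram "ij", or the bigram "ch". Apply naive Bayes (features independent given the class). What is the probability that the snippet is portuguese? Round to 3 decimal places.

spanish: 0.2 × (1−0.95) × 0.5 × 0.8 × (1−0.95) × (1−0.75) = 0.00005
portuguese: 0.5 × (1−0.85) × 0.65 × 0.25 × (1−0.25) × (1−0.4) = 0.005484375
italian: 0.05 × (1−0.1) × 0.9 × 0.6 × (1−0.05) × (1−0.9) = 0.0023085
catalan: 0.25 × (1−0.4) × 0.9 × 0.15 × (1−0.5) × (1−0.85) = 0.00151875
P(portuguese | x) = 0.005484375 / 0.009361625 ≈ 0.586

0.586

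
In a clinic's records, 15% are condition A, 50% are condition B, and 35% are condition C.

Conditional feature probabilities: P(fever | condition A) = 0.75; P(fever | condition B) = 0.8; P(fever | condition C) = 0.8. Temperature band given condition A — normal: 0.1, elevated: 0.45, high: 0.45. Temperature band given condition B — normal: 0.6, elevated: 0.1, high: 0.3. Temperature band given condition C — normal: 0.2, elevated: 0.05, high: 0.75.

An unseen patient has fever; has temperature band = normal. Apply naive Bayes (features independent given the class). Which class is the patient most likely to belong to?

condition B

condition A: 0.15 × 0.75 × 0.1 = 0.01125
condition B: 0.5 × 0.8 × 0.6 = 0.24
condition C: 0.35 × 0.8 × 0.2 = 0.056
Highest score → condition B.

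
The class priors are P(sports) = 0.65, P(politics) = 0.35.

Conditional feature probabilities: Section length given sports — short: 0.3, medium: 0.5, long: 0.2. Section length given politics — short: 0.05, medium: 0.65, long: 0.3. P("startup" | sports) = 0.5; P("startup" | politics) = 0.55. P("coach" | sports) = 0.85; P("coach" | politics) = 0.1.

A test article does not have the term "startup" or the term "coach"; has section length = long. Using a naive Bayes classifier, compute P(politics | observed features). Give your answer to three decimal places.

sports: 0.65 × 0.2 × (1−0.5) × (1−0.85) = 0.00975
politics: 0.35 × 0.3 × (1−0.55) × (1−0.1) = 0.042525
P(politics | x) = 0.042525 / 0.052275 ≈ 0.813

0.813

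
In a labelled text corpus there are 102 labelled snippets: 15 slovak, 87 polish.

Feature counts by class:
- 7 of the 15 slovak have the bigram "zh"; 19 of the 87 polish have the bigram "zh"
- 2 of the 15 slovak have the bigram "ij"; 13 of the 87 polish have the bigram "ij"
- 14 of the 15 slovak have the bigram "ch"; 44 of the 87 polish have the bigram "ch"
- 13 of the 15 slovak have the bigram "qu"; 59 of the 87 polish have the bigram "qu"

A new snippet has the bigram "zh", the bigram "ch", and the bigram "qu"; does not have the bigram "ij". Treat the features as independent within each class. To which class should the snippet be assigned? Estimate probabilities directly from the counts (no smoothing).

polish

slovak: (15/102) × (7/15) × (13/15) × (14/15) × (13/15) ≈ 0.0481104
polish: (87/102) × (19/87) × (74/87) × (44/87) × (59/87) ≈ 0.0543416
Highest score → polish.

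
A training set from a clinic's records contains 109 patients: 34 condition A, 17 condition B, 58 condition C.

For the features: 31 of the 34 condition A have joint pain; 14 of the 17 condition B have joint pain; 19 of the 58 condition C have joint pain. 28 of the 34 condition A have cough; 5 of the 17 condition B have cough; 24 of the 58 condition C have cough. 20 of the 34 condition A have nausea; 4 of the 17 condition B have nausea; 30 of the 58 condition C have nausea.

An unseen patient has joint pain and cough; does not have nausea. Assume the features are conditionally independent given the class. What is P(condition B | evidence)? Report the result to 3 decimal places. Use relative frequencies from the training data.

0.180

condition A: (34/109) × (31/34) × (28/34) × (14/34) ≈ 0.0964414
condition B: (17/109) × (14/17) × (5/17) × (13/17) ≈ 0.028888
condition C: (58/109) × (19/58) × (24/58) × (28/58) ≈ 0.0348209
P(condition B | x) = 0.028888 / 0.1601503 ≈ 0.180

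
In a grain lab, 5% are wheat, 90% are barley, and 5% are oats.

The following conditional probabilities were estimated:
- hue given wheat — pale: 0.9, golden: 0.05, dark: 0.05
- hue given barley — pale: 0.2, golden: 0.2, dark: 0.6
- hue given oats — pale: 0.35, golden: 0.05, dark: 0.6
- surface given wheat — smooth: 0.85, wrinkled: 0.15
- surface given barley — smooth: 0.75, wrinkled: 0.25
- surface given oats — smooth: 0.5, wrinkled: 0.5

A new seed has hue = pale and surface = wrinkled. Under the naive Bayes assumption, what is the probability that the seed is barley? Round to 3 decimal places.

wheat: 0.05 × 0.9 × 0.15 = 0.00675
barley: 0.9 × 0.2 × 0.25 = 0.045
oats: 0.05 × 0.35 × 0.5 = 0.00875
P(barley | x) = 0.045 / 0.0605 ≈ 0.744

0.744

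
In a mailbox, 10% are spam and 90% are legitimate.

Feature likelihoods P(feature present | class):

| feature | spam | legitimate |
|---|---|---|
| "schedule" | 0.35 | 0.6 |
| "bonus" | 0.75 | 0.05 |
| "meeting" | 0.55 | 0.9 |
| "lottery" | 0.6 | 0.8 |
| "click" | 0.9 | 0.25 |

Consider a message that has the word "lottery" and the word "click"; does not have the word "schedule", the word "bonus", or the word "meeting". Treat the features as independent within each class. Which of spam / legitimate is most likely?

legitimate

spam: 0.1 × (1−0.35) × (1−0.75) × (1−0.55) × 0.6 × 0.9 = 0.00394875
legitimate: 0.9 × (1−0.6) × (1−0.05) × (1−0.9) × 0.8 × 0.25 = 0.00684
Highest score → legitimate.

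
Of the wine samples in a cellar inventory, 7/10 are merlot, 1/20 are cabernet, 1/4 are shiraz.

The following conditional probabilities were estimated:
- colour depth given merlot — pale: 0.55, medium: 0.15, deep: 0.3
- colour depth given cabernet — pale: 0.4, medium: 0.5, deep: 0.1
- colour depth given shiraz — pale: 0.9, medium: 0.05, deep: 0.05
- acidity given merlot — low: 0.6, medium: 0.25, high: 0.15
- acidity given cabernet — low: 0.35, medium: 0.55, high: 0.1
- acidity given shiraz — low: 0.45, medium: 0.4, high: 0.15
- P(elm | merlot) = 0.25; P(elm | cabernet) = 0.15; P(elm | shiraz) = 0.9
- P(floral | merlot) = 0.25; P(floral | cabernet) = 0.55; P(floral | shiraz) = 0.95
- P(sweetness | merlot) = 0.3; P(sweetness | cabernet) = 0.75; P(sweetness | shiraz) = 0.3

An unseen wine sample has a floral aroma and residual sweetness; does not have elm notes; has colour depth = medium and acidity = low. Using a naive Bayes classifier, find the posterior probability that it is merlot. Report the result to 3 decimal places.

merlot: 0.7 × 0.15 × 0.6 × (1−0.25) × 0.25 × 0.3 = 0.00354375
cabernet: 0.05 × 0.5 × 0.35 × (1−0.15) × 0.55 × 0.75 = 0.00306796875
shiraz: 0.25 × 0.05 × 0.45 × (1−0.9) × 0.95 × 0.3 = 0.0001603125
P(merlot | x) = 0.00354375 / 0.00677203125 ≈ 0.523

0.523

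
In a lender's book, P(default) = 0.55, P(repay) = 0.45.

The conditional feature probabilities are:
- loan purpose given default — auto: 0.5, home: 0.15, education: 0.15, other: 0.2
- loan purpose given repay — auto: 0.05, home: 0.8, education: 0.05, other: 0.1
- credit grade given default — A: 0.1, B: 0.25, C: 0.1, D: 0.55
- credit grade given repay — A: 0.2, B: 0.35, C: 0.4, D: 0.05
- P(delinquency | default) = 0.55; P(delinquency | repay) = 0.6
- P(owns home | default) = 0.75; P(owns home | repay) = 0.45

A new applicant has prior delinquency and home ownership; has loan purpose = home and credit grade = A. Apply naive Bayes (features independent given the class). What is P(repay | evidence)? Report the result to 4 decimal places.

default: 0.55 × 0.15 × 0.1 × 0.55 × 0.75 = 0.003403125
repay: 0.45 × 0.8 × 0.2 × 0.6 × 0.45 = 0.01944
P(repay | x) = 0.01944 / 0.022843125 ≈ 0.8510

0.8510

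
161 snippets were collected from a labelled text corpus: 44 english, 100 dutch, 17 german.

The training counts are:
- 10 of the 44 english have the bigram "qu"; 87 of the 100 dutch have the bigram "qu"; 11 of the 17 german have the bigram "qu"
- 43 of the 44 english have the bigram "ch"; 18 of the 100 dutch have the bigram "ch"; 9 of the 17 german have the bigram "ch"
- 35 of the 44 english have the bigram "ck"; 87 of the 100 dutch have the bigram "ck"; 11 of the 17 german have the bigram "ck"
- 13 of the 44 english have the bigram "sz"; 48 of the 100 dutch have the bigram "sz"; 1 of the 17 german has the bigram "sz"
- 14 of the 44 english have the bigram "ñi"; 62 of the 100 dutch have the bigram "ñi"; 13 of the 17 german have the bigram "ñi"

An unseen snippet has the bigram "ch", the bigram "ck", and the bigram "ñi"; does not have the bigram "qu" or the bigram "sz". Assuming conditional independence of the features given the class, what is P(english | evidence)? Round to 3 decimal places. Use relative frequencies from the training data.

0.735

english: (44/161) × (34/44) × (43/44) × (35/44) × (31/44) × (14/44) ≈ 0.0368018
dutch: (100/161) × (13/100) × (18/100) × (87/100) × (52/100) × (62/100) ≈ 0.00407666
german: (17/161) × (6/17) × (9/17) × (11/17) × (16/17) × (13/17) ≈ 0.00918815
P(english | x) = 0.0368018 / 0.05006661 ≈ 0.735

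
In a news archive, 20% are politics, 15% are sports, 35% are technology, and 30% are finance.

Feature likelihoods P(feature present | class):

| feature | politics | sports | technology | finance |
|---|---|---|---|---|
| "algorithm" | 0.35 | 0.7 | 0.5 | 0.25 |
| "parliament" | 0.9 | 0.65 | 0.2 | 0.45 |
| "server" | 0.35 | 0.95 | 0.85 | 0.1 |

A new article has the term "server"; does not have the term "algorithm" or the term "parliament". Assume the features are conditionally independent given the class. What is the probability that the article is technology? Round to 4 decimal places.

politics: 0.2 × (1−0.35) × (1−0.9) × 0.35 = 0.00455
sports: 0.15 × (1−0.7) × (1−0.65) × 0.95 = 0.0149625
technology: 0.35 × (1−0.5) × (1−0.2) × 0.85 = 0.119
finance: 0.3 × (1−0.25) × (1−0.45) × 0.1 = 0.012375
P(technology | x) = 0.119 / 0.1508875 ≈ 0.7887

0.7887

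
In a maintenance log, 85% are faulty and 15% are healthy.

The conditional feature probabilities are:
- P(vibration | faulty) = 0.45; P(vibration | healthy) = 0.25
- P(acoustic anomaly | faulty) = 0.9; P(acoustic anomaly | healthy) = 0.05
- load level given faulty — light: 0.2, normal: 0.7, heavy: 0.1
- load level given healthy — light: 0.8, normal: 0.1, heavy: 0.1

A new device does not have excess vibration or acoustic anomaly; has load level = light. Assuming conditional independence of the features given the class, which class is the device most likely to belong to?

faulty: 0.85 × (1−0.45) × (1−0.9) × 0.2 = 0.00935
healthy: 0.15 × (1−0.25) × (1−0.05) × 0.8 = 0.0855
Highest score → healthy.

healthy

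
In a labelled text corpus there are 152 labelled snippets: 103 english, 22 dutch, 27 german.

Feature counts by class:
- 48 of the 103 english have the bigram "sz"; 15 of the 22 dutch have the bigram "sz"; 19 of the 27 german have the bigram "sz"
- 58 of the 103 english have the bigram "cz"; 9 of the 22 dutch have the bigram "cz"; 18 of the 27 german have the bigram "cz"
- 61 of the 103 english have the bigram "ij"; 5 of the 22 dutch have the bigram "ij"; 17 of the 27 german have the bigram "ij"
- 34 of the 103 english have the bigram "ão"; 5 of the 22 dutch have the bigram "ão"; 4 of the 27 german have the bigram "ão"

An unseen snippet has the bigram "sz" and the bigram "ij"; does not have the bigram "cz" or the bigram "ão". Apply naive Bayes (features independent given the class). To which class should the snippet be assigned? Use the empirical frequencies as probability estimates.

english

english: (103/152) × (48/103) × (45/103) × (61/103) × (69/103) ≈ 0.0547365
dutch: (22/152) × (15/22) × (13/22) × (5/22) × (17/22) ≈ 0.010241
german: (27/152) × (19/27) × (9/27) × (17/27) × (23/27) ≈ 0.022348
Highest score → english.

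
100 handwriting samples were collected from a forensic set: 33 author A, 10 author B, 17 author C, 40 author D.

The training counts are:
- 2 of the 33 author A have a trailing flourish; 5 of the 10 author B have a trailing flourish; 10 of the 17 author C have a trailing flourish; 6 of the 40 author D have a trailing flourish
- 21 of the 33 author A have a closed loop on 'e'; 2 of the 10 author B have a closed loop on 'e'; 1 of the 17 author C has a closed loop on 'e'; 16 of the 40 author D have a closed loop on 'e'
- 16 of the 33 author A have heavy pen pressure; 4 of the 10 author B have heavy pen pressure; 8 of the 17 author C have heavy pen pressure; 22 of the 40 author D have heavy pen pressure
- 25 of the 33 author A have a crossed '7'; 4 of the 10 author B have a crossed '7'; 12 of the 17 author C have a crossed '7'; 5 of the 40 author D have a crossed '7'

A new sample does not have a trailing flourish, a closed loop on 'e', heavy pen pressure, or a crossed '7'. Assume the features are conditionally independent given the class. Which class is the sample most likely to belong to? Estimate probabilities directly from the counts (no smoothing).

author D

author A: (33/100) × (31/33) × (12/33) × (17/33) × (8/33) ≈ 0.014078
author B: (10/100) × (5/10) × (8/10) × (6/10) × (6/10) = 0.0144
author C: (17/100) × (7/17) × (16/17) × (9/17) × (5/17) ≈ 0.0102585
author D: (40/100) × (34/40) × (24/40) × (18/40) × (35/40) = 0.080325
Highest score → author D.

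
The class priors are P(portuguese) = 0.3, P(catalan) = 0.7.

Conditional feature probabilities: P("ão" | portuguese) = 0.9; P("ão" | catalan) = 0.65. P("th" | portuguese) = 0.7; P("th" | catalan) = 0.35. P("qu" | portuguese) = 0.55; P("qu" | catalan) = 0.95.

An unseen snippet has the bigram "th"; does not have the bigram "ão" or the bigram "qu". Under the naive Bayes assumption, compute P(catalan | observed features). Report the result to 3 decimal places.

portuguese: 0.3 × (1−0.9) × 0.7 × (1−0.55) = 0.00945
catalan: 0.7 × (1−0.65) × 0.35 × (1−0.95) = 0.0042875
P(catalan | x) = 0.0042875 / 0.0137375 ≈ 0.312

0.312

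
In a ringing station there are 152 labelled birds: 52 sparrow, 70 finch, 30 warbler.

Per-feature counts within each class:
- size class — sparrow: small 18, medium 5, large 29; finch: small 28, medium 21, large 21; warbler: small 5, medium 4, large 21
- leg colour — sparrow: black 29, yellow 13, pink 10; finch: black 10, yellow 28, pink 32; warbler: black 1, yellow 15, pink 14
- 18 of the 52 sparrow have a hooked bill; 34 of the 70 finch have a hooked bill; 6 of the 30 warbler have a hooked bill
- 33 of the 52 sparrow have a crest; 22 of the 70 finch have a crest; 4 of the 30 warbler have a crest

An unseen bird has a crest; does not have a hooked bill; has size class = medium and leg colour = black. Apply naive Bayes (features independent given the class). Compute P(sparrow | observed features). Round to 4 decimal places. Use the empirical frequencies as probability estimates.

0.6986

sparrow: (52/152) × (5/52) × (29/52) × (34/52) × (33/52) ≈ 0.00761215
finch: (70/152) × (21/70) × (10/70) × (36/70) × (22/70) ≈ 0.00319012
warbler: (30/152) × (4/30) × (1/30) × (24/30) × (4/30) ≈ 0.0000935673
P(sparrow | x) = 0.00761215 / 0.0108958373 ≈ 0.6986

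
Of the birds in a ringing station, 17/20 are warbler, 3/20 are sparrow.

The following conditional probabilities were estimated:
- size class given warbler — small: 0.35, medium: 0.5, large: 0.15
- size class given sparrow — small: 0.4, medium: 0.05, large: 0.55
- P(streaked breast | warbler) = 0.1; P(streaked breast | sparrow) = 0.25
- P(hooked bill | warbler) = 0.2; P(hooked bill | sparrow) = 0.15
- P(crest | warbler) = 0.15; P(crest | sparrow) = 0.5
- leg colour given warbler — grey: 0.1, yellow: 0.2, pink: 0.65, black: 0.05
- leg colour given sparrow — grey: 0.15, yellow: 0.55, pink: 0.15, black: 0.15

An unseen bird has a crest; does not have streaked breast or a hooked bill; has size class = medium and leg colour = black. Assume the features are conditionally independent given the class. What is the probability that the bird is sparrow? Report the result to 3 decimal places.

0.135

warbler: 0.85 × 0.5 × (1−0.1) × (1−0.2) × 0.15 × 0.05 = 0.002295
sparrow: 0.15 × 0.05 × (1−0.25) × (1−0.15) × 0.5 × 0.15 = 0.00035859375
P(sparrow | x) = 0.00035859375 / 0.00265359375 ≈ 0.135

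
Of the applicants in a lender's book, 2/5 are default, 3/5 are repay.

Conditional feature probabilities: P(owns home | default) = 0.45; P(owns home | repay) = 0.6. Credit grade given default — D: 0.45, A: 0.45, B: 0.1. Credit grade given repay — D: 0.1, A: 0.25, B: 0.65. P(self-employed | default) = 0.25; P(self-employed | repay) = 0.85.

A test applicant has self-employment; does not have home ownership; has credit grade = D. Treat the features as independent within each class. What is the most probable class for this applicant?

default

default: 0.4 × (1−0.45) × 0.45 × 0.25 = 0.02475
repay: 0.6 × (1−0.6) × 0.1 × 0.85 = 0.0204
Highest score → default.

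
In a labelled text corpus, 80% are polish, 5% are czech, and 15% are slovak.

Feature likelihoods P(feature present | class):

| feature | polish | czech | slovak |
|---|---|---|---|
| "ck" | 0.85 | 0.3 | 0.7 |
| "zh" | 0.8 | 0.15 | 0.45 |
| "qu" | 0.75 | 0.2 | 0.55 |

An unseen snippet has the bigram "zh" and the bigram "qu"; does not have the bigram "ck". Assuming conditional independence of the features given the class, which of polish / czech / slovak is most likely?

polish: 0.8 × (1−0.85) × 0.8 × 0.75 = 0.072
czech: 0.05 × (1−0.3) × 0.15 × 0.2 = 0.00105
slovak: 0.15 × (1−0.7) × 0.45 × 0.55 = 0.0111375
Highest score → polish.

polish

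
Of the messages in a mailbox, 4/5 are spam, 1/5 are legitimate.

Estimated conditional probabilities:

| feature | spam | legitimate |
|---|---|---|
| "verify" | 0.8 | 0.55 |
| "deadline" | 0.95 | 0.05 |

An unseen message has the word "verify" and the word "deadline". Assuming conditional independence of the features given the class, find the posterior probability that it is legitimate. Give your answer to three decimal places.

spam: 0.8 × 0.8 × 0.95 = 0.608
legitimate: 0.2 × 0.55 × 0.05 = 0.0055
P(legitimate | x) = 0.0055 / 0.6135 ≈ 0.009

0.009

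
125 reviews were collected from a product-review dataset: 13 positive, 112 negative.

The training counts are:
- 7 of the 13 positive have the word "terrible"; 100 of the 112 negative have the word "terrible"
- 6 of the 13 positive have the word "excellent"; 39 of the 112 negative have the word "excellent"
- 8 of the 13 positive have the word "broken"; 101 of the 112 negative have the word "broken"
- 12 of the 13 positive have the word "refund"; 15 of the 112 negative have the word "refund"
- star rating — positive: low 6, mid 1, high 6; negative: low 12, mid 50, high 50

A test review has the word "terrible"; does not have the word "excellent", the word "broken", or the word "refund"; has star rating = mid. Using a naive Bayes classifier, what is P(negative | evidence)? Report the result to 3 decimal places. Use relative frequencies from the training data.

positive: (13/125) × (7/13) × (7/13) × (5/13) × (1/13) × (1/13) ≈ 0.000068625
negative: (112/125) × (100/112) × (73/112) × (11/112) × (97/112) × (50/112) ≈ 0.0198005
P(negative | x) = 0.0198005 / 0.019869125 ≈ 0.997

0.997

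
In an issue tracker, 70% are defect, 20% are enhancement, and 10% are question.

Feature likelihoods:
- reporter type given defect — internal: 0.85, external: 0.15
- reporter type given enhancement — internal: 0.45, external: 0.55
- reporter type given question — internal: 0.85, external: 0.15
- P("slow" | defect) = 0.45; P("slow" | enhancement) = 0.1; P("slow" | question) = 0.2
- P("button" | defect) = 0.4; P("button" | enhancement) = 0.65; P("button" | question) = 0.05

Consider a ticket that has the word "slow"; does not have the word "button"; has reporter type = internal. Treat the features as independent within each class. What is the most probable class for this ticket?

defect: 0.7 × 0.85 × 0.45 × (1−0.4) = 0.16065
enhancement: 0.2 × 0.45 × 0.1 × (1−0.65) = 0.00315
question: 0.1 × 0.85 × 0.2 × (1−0.05) = 0.01615
Highest score → defect.

defect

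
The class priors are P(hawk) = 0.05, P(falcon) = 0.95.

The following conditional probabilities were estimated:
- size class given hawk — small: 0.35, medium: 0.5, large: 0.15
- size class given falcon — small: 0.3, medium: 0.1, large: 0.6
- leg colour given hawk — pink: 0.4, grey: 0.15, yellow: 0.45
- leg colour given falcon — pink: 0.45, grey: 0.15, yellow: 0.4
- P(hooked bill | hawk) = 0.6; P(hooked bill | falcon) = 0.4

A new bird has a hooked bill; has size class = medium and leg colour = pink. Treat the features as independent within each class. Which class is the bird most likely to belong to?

falcon

hawk: 0.05 × 0.5 × 0.4 × 0.6 = 0.006
falcon: 0.95 × 0.1 × 0.45 × 0.4 = 0.0171
Highest score → falcon.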